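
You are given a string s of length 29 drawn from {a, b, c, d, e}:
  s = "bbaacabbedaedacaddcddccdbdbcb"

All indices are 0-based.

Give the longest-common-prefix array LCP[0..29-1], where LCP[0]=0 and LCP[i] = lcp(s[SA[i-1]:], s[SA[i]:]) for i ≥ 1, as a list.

rank→(start, suffix):
  0 → (2, 'aacabbedaedacaddcddccdbdbcb')
  1 → (5, 'abbedaedacaddcddccdbdbcb')
  2 → (3, 'acabbedaedacaddcddccdbdbcb')
  3 → (13, 'acaddcddccdbdbcb')
  4 → (15, 'addcddccdbdbcb')
  5 → (10, 'aedacaddcddccdbdbcb')
  6 → (28, 'b')
  7 → (1, 'baacabbedaedacaddcddccdbdbcb')
  8 → (0, 'bbaacabbedaedacaddcddccdbdbcb')
  9 → (6, 'bbedaedacaddcddccdbdbcb')
  10 → (26, 'bcb')
  11 → (24, 'bdbcb')
  12 → (7, 'bedaedacaddcddccdbdbcb')
  13 → (4, 'cabbedaedacaddcddccdbdbcb')
  14 → (14, 'caddcddccdbdbcb')
  15 → (27, 'cb')
  16 → (21, 'ccdbdbcb')
  17 → (22, 'cdbdbcb')
  18 → (18, 'cddccdbdbcb')
  19 → (12, 'dacaddcddccdbdbcb')
  20 → (9, 'daedacaddcddccdbdbcb')
  21 → (25, 'dbcb')
  22 → (23, 'dbdbcb')
  23 → (20, 'dccdbdbcb')
  24 → (17, 'dcddccdbdbcb')
  25 → (19, 'ddccdbdbcb')
  26 → (16, 'ddcddccdbdbcb')
  27 → (11, 'edacaddcddccdbdbcb')
  28 → (8, 'edaedacaddcddccdbdbcb')

SA = [2, 5, 3, 13, 15, 10, 28, 1, 0, 6, 26, 24, 7, 4, 14, 27, 21, 22, 18, 12, 9, 25, 23, 20, 17, 19, 16, 11, 8]
[i] adj suffixes → lcp
  [1] 2/5 → 1 ('a')
  [2] 5/3 → 1 ('a')
  [3] 3/13 → 3 ('aca')
  [4] 13/15 → 1 ('a')
  [5] 15/10 → 1 ('a')
  [6] 10/28 → 0 ('')
  [7] 28/1 → 1 ('b')
  [8] 1/0 → 1 ('b')
  [9] 0/6 → 2 ('bb')
  [10] 6/26 → 1 ('b')
  [11] 26/24 → 1 ('b')
  [12] 24/7 → 1 ('b')
  [13] 7/4 → 0 ('')
  [14] 4/14 → 2 ('ca')
  [15] 14/27 → 1 ('c')
  [16] 27/21 → 1 ('c')
  [17] 21/22 → 1 ('c')
  [18] 22/18 → 2 ('cd')
  [19] 18/12 → 0 ('')
  [20] 12/9 → 2 ('da')
  [21] 9/25 → 1 ('d')
  [22] 25/23 → 2 ('db')
  [23] 23/20 → 1 ('d')
  [24] 20/17 → 2 ('dc')
  [25] 17/19 → 1 ('d')
  [26] 19/16 → 3 ('ddc')
  [27] 16/11 → 0 ('')
  [28] 11/8 → 3 ('eda')

[0, 1, 1, 3, 1, 1, 0, 1, 1, 2, 1, 1, 1, 0, 2, 1, 1, 1, 2, 0, 2, 1, 2, 1, 2, 1, 3, 0, 3]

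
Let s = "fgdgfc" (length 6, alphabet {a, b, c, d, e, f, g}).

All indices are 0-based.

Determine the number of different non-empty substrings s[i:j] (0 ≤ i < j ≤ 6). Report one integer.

rank→(start, suffix):
  0 → (5, 'c')
  1 → (2, 'dgfc')
  2 → (4, 'fc')
  3 → (0, 'fgdgfc')
  4 → (1, 'gdgfc')
  5 → (3, 'gfc')

SA = [5, 2, 4, 0, 1, 3]
[i] adj suffixes → lcp
  [1] 5/2 → 0 ('')
  [2] 2/4 → 0 ('')
  [3] 4/0 → 1 ('f')
  [4] 0/1 → 0 ('')
  [5] 1/3 → 1 ('g')

n(n+1)/2 = 6·7/2 = 21
Σ LCP = 0 + 0 + 0 + 1 + 0 + 1 = 2
distinct = 21 − 2 = 19

19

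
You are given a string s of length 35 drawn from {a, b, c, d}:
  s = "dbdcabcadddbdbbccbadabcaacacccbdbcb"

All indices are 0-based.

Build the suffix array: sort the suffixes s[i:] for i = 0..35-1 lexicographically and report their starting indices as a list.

[23, 20, 4, 24, 26, 18, 7, 34, 17, 13, 21, 5, 32, 14, 11, 30, 1, 22, 3, 25, 6, 33, 16, 29, 15, 28, 27, 19, 12, 31, 10, 0, 2, 9, 8]

rank | idx | suffix
   0 |  23 | aacacccbdbcb
   1 |  20 | abcaacacccbdbcb
   2 |   4 | abcadddbdbbccbadabcaacacccbdbcb
   3 |  24 | acacccbdbcb
   4 |  26 | acccbdbcb
   5 |  18 | adabcaacacccbdbcb
   6 |   7 | adddbdbbccbadabcaacacccbdbcb
   7 |  34 | b
   8 |  17 | badabcaacacccbdbcb
   9 |  13 | bbccbadabcaacacccbdbcb
  10 |  21 | bcaacacccbdbcb
  11 |   5 | bcadddbdbbccbadabcaacacccbdbcb
  12 |  32 | bcb
  13 |  14 | bccbadabcaacacccbdbcb
  14 |  11 | bdbbccbadabcaacacccbdbcb
  15 |  30 | bdbcb
  16 |   1 | bdcabcadddbdbbccbadabcaacacccbdbcb
  17 |  22 | caacacccbdbcb
  18 |   3 | cabcadddbdbbccbadabcaacacccbdbcb
  19 |  25 | cacccbdbcb
  20 |   6 | cadddbdbbccbadabcaacacccbdbcb
  21 |  33 | cb
  22 |  16 | cbadabcaacacccbdbcb
  23 |  29 | cbdbcb
  24 |  15 | ccbadabcaacacccbdbcb
  25 |  28 | ccbdbcb
  26 |  27 | cccbdbcb
  27 |  19 | dabcaacacccbdbcb
  28 |  12 | dbbccbadabcaacacccbdbcb
  29 |  31 | dbcb
  30 |  10 | dbdbbccbadabcaacacccbdbcb
  31 |   0 | dbdcabcadddbdbbccbadabcaacacccbdbcb
  32 |   2 | dcabcadddbdbbccbadabcaacacccbdbcb
  33 |   9 | ddbdbbccbadabcaacacccbdbcb
  34 |   8 | dddbdbbccbadabcaacacccbdbcb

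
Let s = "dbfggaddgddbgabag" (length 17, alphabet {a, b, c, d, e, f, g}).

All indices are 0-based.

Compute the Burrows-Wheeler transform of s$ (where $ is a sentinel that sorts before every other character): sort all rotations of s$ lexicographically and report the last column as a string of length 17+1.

gggbadd$dgadbabgdf

rank  rotation            last
    0  $dbfggaddgddbgabag  g
    1  abag$dbfggaddgddbg  g
    2  addgddbgabag$dbfgg  g
    3  ag$dbfggaddgddbgab  b
    4  bag$dbfggaddgddbga  a
    5  bfggaddgddbgabag$d  d
    6  bgabag$dbfggaddgdd  d
    7  dbfggaddgddbgabag$  $
    8  dbgabag$dbfggaddgd  d
    9  ddbgabag$dbfggaddg  g
   10  ddgddbgabag$dbfgga  a
   11  dgddbgabag$dbfggad  d
   12  fggaddgddbgabag$db  b
   13  g$dbfggaddgddbgaba  a
   14  gabag$dbfggaddgddb  b
   15  gaddgddbgabag$dbfg  g
   16  gddbgabag$dbfggadd  d
   17  ggaddgddbgabag$dbf  f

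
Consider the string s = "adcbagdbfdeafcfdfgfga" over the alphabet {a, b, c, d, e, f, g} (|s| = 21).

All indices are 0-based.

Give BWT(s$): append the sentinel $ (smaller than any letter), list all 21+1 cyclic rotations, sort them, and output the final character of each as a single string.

ag$ebcddfgaffdabcgdfaf

rank  rotation                last
    0  $adcbagdbfdeafcfdfgfga  a
    1  a$adcbagdbfdeafcfdfgfg  g
    2  adcbagdbfdeafcfdfgfga$  $
    3  afcfdfgfga$adcbagdbfde  e
    4  agdbfdeafcfdfgfga$adcb  b
    5  bagdbfdeafcfdfgfga$adc  c
    6  bfdeafcfdfgfga$adcbagd  d
    7  cbagdbfdeafcfdfgfga$ad  d
    8  cfdfgfga$adcbagdbfdeaf  f
    9  dbfdeafcfdfgfga$adcbag  g
   10  dcbagdbfdeafcfdfgfga$a  a
   11  deafcfdfgfga$adcbagdbf  f
   12  dfgfga$adcbagdbfdeafcf  f
   13  eafcfdfgfga$adcbagdbfd  d
   14  fcfdfgfga$adcbagdbfdea  a
   15  fdeafcfdfgfga$adcbagdb  b
   16  fdfgfga$adcbagdbfdeafc  c
   17  fga$adcbagdbfdeafcfdfg  g
   18  fgfga$adcbagdbfdeafcfd  d
   19  ga$adcbagdbfdeafcfdfgf  f
   20  gdbfdeafcfdfgfga$adcba  a
   21  gfga$adcbagdbfdeafcfdf  f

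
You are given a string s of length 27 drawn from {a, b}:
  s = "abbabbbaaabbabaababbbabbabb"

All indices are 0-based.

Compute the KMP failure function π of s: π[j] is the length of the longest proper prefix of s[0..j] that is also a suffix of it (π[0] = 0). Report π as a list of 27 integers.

[0, 0, 0, 1, 2, 3, 0, 1, 1, 1, 2, 3, 4, 5, 1, 1, 2, 1, 2, 3, 0, 1, 2, 3, 4, 5, 6]

π[0] = 0
j=1 s[j]='b': π[1]=0 (border '')
j=2 s[j]='b': π[2]=0 (border '')
j=3 s[j]='a': π[3]=1 (border 'a')
j=4 s[j]='b': π[4]=2 (border 'ab')
j=5 s[j]='b': π[5]=3 (border 'abb')
j=6 s[j]='b': k: 3→0; π[6]=0 (border '')
j=7 s[j]='a': π[7]=1 (border 'a')
j=8 s[j]='a': k: 1→0; π[8]=1 (border 'a')
j=9 s[j]='a': k: 1→0; π[9]=1 (border 'a')
j=10 s[j]='b': π[10]=2 (border 'ab')
j=11 s[j]='b': π[11]=3 (border 'abb')
j=12 s[j]='a': π[12]=4 (border 'abba')
j=13 s[j]='b': π[13]=5 (border 'abbab')
j=14 s[j]='a': k: 5→2→0; π[14]=1 (border 'a')
j=15 s[j]='a': k: 1→0; π[15]=1 (border 'a')
j=16 s[j]='b': π[16]=2 (border 'ab')
j=17 s[j]='a': k: 2→0; π[17]=1 (border 'a')
j=18 s[j]='b': π[18]=2 (border 'ab')
j=19 s[j]='b': π[19]=3 (border 'abb')
j=20 s[j]='b': k: 3→0; π[20]=0 (border '')
j=21 s[j]='a': π[21]=1 (border 'a')
j=22 s[j]='b': π[22]=2 (border 'ab')
j=23 s[j]='b': π[23]=3 (border 'abb')
j=24 s[j]='a': π[24]=4 (border 'abba')
j=25 s[j]='b': π[25]=5 (border 'abbab')
j=26 s[j]='b': π[26]=6 (border 'abbabb')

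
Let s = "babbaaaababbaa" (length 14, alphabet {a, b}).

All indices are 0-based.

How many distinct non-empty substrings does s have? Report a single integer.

73

rank | idx | suffix
   0 |  13 | a
   1 |  12 | aa
   2 |   4 | aaaababbaa
   3 |   5 | aaababbaa
   4 |   6 | aababbaa
   5 |   7 | ababbaa
   6 |   9 | abbaa
   7 |   1 | abbaaaababbaa
   8 |  11 | baa
   9 |   3 | baaaababbaa
  10 |   8 | babbaa
  11 |   0 | babbaaaababbaa
  12 |  10 | bbaa
  13 |   2 | bbaaaababbaa

SA = [13, 12, 4, 5, 6, 7, 9, 1, 11, 3, 8, 0, 10, 2]
rank  pair      lcp
   1  s[13:],s[12:]  1  'a'
   2  s[12:],s[4:]  2  'aa'
   3  s[4:],s[5:]  3  'aaa'
   4  s[5:],s[6:]  2  'aa'
   5  s[6:],s[7:]  1  'a'
   6  s[7:],s[9:]  2  'ab'
   7  s[9:],s[1:]  5  'abbaa'
   8  s[1:],s[11:]  0  ''
   9  s[11:],s[3:]  3  'baa'
  10  s[3:],s[8:]  2  'ba'
  11  s[8:],s[0:]  6  'babbaa'
  12  s[0:],s[10:]  1  'b'
  13  s[10:],s[2:]  4  'bbaa'

n(n+1)/2 = 14·15/2 = 105
Σ LCP = 0 + 1 + 2 + 3 + 2 + 1 + 2 + 5 + 0 + 3 + 2 + 6 + 1 + 4 = 32
distinct = 105 − 32 = 73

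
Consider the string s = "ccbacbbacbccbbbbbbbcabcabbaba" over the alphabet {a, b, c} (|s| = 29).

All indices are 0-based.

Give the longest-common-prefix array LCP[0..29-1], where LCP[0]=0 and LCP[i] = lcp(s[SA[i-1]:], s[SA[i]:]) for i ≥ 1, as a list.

rank | idx | suffix
   0 |  28 | a
   1 |  26 | aba
   2 |  23 | abbaba
   3 |  20 | abcabbaba
   4 |   3 | acbbacbccbbbbbbbcabcabbaba
   5 |   7 | acbccbbbbbbbcabcabbaba
   6 |  27 | ba
   7 |  25 | baba
   8 |   2 | bacbbacbccbbbbbbbcabcabbaba
   9 |   6 | bacbccbbbbbbbcabcabbaba
  10 |  24 | bbaba
  11 |   5 | bbacbccbbbbbbbcabcabbaba
  12 |  12 | bbbbbbbcabcabbaba
  13 |  13 | bbbbbbcabcabbaba
  14 |  14 | bbbbbcabcabbaba
  15 |  15 | bbbbcabcabbaba
  16 |  16 | bbbcabcabbaba
  17 |  17 | bbcabcabbaba
  18 |  21 | bcabbaba
  19 |  18 | bcabcabbaba
  20 |   9 | bccbbbbbbbcabcabbaba
  21 |  22 | cabbaba
  22 |  19 | cabcabbaba
  23 |   1 | cbacbbacbccbbbbbbbcabcabbaba
  24 |   4 | cbbacbccbbbbbbbcabcabbaba
  25 |  11 | cbbbbbbbcabcabbaba
  26 |   8 | cbccbbbbbbbcabcabbaba
  27 |   0 | ccbacbbacbccbbbbbbbcabcabbaba
  28 |  10 | ccbbbbbbbcabcabbaba

SA = [28, 26, 23, 20, 3, 7, 27, 25, 2, 6, 24, 5, 12, 13, 14, 15, 16, 17, 21, 18, 9, 22, 19, 1, 4, 11, 8, 0, 10]
rank  pair      lcp
   1  s[28:],s[26:]  1  'a'
   2  s[26:],s[23:]  2  'ab'
   3  s[23:],s[20:]  2  'ab'
   4  s[20:],s[3:]  1  'a'
   5  s[3:],s[7:]  3  'acb'
   6  s[7:],s[27:]  0  ''
   7  s[27:],s[25:]  2  'ba'
   8  s[25:],s[2:]  2  'ba'
   9  s[2:],s[6:]  4  'bacb'
  10  s[6:],s[24:]  1  'b'
  11  s[24:],s[5:]  3  'bba'
  12  s[5:],s[12:]  2  'bb'
  13  s[12:],s[13:]  6  'bbbbbb'
  14  s[13:],s[14:]  5  'bbbbb'
  15  s[14:],s[15:]  4  'bbbb'
  16  s[15:],s[16:]  3  'bbb'
  17  s[16:],s[17:]  2  'bb'
  18  s[17:],s[21:]  1  'b'
  19  s[21:],s[18:]  4  'bcab'
  20  s[18:],s[9:]  2  'bc'
  21  s[9:],s[22:]  0  ''
  22  s[22:],s[19:]  3  'cab'
  23  s[19:],s[1:]  1  'c'
  24  s[1:],s[4:]  2  'cb'
  25  s[4:],s[11:]  3  'cbb'
  26  s[11:],s[8:]  2  'cb'
  27  s[8:],s[0:]  1  'c'
  28  s[0:],s[10:]  3  'ccb'

[0, 1, 2, 2, 1, 3, 0, 2, 2, 4, 1, 3, 2, 6, 5, 4, 3, 2, 1, 4, 2, 0, 3, 1, 2, 3, 2, 1, 3]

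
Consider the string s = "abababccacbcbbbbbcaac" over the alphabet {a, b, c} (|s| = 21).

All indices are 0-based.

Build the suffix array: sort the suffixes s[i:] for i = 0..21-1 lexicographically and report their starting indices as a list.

[18, 0, 2, 4, 19, 8, 1, 3, 12, 13, 14, 15, 16, 10, 5, 20, 17, 7, 11, 9, 6]

rank | idx | suffix
   0 |  18 | aac
   1 |   0 | abababccacbcbbbbbcaac
   2 |   2 | ababccacbcbbbbbcaac
   3 |   4 | abccacbcbbbbbcaac
   4 |  19 | ac
   5 |   8 | acbcbbbbbcaac
   6 |   1 | bababccacbcbbbbbcaac
   7 |   3 | babccacbcbbbbbcaac
   8 |  12 | bbbbbcaac
   9 |  13 | bbbbcaac
  10 |  14 | bbbcaac
  11 |  15 | bbcaac
  12 |  16 | bcaac
  13 |  10 | bcbbbbbcaac
  14 |   5 | bccacbcbbbbbcaac
  15 |  20 | c
  16 |  17 | caac
  17 |   7 | cacbcbbbbbcaac
  18 |  11 | cbbbbbcaac
  19 |   9 | cbcbbbbbcaac
  20 |   6 | ccacbcbbbbbcaac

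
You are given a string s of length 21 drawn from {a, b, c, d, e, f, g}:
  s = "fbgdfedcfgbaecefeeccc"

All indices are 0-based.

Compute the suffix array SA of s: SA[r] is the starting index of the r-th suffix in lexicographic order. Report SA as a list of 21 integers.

[11, 10, 1, 20, 19, 18, 13, 7, 6, 3, 17, 12, 5, 16, 14, 0, 4, 15, 8, 9, 2]

sorted suffixes:
  #0 SA[0]=11  'aecefeeccc'
  #1 SA[1]=10  'baecefeeccc'
  #2 SA[2]=1  'bgdfedcfgbaecefeeccc'
  #3 SA[3]=20  'c'
  #4 SA[4]=19  'cc'
  #5 SA[5]=18  'ccc'
  #6 SA[6]=13  'cefeeccc'
  #7 SA[7]=7  'cfgbaecefeeccc'
  #8 SA[8]=6  'dcfgbaecefeeccc'
  #9 SA[9]=3  'dfedcfgbaecefeeccc'
  #10 SA[10]=17  'eccc'
  #11 SA[11]=12  'ecefeeccc'
  #12 SA[12]=5  'edcfgbaecefeeccc'
  #13 SA[13]=16  'eeccc'
  #14 SA[14]=14  'efeeccc'
  #15 SA[15]=0  'fbgdfedcfgbaecefeeccc'
  #16 SA[16]=4  'fedcfgbaecefeeccc'
  #17 SA[17]=15  'feeccc'
  #18 SA[18]=8  'fgbaecefeeccc'
  #19 SA[19]=9  'gbaecefeeccc'
  #20 SA[20]=2  'gdfedcfgbaecefeeccc'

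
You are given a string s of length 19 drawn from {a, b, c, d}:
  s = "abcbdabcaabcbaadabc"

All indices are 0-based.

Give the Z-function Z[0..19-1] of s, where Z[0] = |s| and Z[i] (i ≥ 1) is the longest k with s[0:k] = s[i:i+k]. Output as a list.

Z[0]=19
i=1: i≥r, start 0; Z[1]=0
i=2: i≥r, start 0; Z[2]=0
i=3: i≥r, start 0; Z[3]=0
i=4: i≥r, start 0; Z[4]=0
i=5: i≥r, start 0; Z[5]=3 scan→box=[5,8)
i=6: min(r-i=2, Z[1]=0)=0; Z[6]=0
i=7: min(r-i=1, Z[2]=0)=0; Z[7]=0
i=8: i≥r, start 0; Z[8]=1 scan→box=[8,9)
i=9: i≥r, start 0; Z[9]=4 scan→box=[9,13)
i=10: min(r-i=3, Z[1]=0)=0; Z[10]=0
i=11: min(r-i=2, Z[2]=0)=0; Z[11]=0
i=12: min(r-i=1, Z[3]=0)=0; Z[12]=0
i=13: i≥r, start 0; Z[13]=1 scan→box=[13,14)
i=14: i≥r, start 0; Z[14]=1 scan→box=[14,15)
i=15: i≥r, start 0; Z[15]=0
i=16: i≥r, start 0; Z[16]=3 scan→box=[16,19)
i=17: min(r-i=2, Z[1]=0)=0; Z[17]=0
i=18: min(r-i=1, Z[2]=0)=0; Z[18]=0

[19, 0, 0, 0, 0, 3, 0, 0, 1, 4, 0, 0, 0, 1, 1, 0, 3, 0, 0]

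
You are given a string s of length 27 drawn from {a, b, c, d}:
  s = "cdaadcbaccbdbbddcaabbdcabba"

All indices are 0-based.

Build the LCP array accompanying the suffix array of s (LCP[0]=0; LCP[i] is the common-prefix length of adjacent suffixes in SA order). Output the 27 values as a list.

[0, 1, 2, 1, 3, 1, 1, 0, 2, 1, 2, 3, 1, 2, 2, 0, 2, 1, 2, 1, 1, 0, 1, 1, 3, 2, 1]

sorted suffixes:
  #0 SA[0]=26  'a'
  #1 SA[1]=17  'aabbdcabba'
  #2 SA[2]=2  'aadcbaccbdbbddcaabbdcabba'
  #3 SA[3]=23  'abba'
  #4 SA[4]=18  'abbdcabba'
  #5 SA[5]=7  'accbdbbddcaabbdcabba'
  #6 SA[6]=3  'adcbaccbdbbddcaabbdcabba'
  #7 SA[7]=25  'ba'
  #8 SA[8]=6  'baccbdbbddcaabbdcabba'
  #9 SA[9]=24  'bba'
  #10 SA[10]=19  'bbdcabba'
  #11 SA[11]=12  'bbddcaabbdcabba'
  #12 SA[12]=10  'bdbbddcaabbdcabba'
  #13 SA[13]=20  'bdcabba'
  #14 SA[14]=13  'bddcaabbdcabba'
  #15 SA[15]=16  'caabbdcabba'
  #16 SA[16]=22  'cabba'
  #17 SA[17]=5  'cbaccbdbbddcaabbdcabba'
  #18 SA[18]=9  'cbdbbddcaabbdcabba'
  #19 SA[19]=8  'ccbdbbddcaabbdcabba'
  #20 SA[20]=0  'cdaadcbaccbdbbddcaabbdcabba'
  #21 SA[21]=1  'daadcbaccbdbbddcaabbdcabba'
  #22 SA[22]=11  'dbbddcaabbdcabba'
  #23 SA[23]=15  'dcaabbdcabba'
  #24 SA[24]=21  'dcabba'
  #25 SA[25]=4  'dcbaccbdbbddcaabbdcabba'
  #26 SA[26]=14  'ddcaabbdcabba'

SA = [26, 17, 2, 23, 18, 7, 3, 25, 6, 24, 19, 12, 10, 20, 13, 16, 22, 5, 9, 8, 0, 1, 11, 15, 21, 4, 14]
[i] adj suffixes → lcp
  [1] 26/17 → 1 ('a')
  [2] 17/2 → 2 ('aa')
  [3] 2/23 → 1 ('a')
  [4] 23/18 → 3 ('abb')
  [5] 18/7 → 1 ('a')
  [6] 7/3 → 1 ('a')
  [7] 3/25 → 0 ('')
  [8] 25/6 → 2 ('ba')
  [9] 6/24 → 1 ('b')
  [10] 24/19 → 2 ('bb')
  [11] 19/12 → 3 ('bbd')
  [12] 12/10 → 1 ('b')
  [13] 10/20 → 2 ('bd')
  [14] 20/13 → 2 ('bd')
  [15] 13/16 → 0 ('')
  [16] 16/22 → 2 ('ca')
  [17] 22/5 → 1 ('c')
  [18] 5/9 → 2 ('cb')
  [19] 9/8 → 1 ('c')
  [20] 8/0 → 1 ('c')
  [21] 0/1 → 0 ('')
  [22] 1/11 → 1 ('d')
  [23] 11/15 → 1 ('d')
  [24] 15/21 → 3 ('dca')
  [25] 21/4 → 2 ('dc')
  [26] 4/14 → 1 ('d')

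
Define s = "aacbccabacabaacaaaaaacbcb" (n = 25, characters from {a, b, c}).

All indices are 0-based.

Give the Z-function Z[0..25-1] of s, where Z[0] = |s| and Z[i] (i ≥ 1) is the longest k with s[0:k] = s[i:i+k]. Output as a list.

[25, 1, 0, 0, 0, 0, 1, 0, 1, 0, 1, 0, 3, 1, 0, 2, 2, 2, 2, 5, 1, 0, 0, 0, 0]

Z[0]=25
i=1: outside box; Z[1]=1 scan→box=[1,2)
i=2: outside box; Z[2]=0
i=3: outside box; Z[3]=0
i=4: outside box; Z[4]=0
i=5: outside box; Z[5]=0
i=6: outside box; Z[6]=1 scan→box=[6,7)
i=7: outside box; Z[7]=0
i=8: outside box; Z[8]=1 scan→box=[8,9)
i=9: outside box; Z[9]=0
i=10: outside box; Z[10]=1 scan→box=[10,11)
i=11: outside box; Z[11]=0
i=12: outside box; Z[12]=3 scan→box=[12,15)
i=13: min(r-i=2, Z[1]=1)=1; Z[13]=1
i=14: min(r-i=1, Z[2]=0)=0; Z[14]=0
i=15: outside box; Z[15]=2 scan→box=[15,17)
i=16: min(r-i=1, Z[1]=1)=1; Z[16]=2 scan→box=[16,18)
i=17: min(r-i=1, Z[1]=1)=1; Z[17]=2 scan→box=[17,19)
i=18: min(r-i=1, Z[1]=1)=1; Z[18]=2 scan→box=[18,20)
i=19: min(r-i=1, Z[1]=1)=1; Z[19]=5 scan→box=[19,24)
i=20: min(r-i=4, Z[1]=1)=1; Z[20]=1
i=21: min(r-i=3, Z[2]=0)=0; Z[21]=0
i=22: min(r-i=2, Z[3]=0)=0; Z[22]=0
i=23: min(r-i=1, Z[4]=0)=0; Z[23]=0
i=24: outside box; Z[24]=0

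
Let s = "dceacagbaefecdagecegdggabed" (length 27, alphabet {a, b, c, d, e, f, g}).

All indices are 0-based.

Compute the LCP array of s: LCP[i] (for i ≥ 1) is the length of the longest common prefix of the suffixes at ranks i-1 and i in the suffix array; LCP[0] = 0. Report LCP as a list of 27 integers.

[0, 1, 1, 1, 2, 0, 1, 0, 1, 1, 2, 0, 1, 1, 1, 0, 1, 2, 1, 1, 1, 0, 0, 1, 1, 1, 1]

sorted suffixes:
  #0 SA[0]=23  'abed'
  #1 SA[1]=3  'acagbaefecdagecegdggabed'
  #2 SA[2]=8  'aefecdagecegdggabed'
  #3 SA[3]=5  'agbaefecdagecegdggabed'
  #4 SA[4]=14  'agecegdggabed'
  #5 SA[5]=7  'baefecdagecegdggabed'
  #6 SA[6]=24  'bed'
  #7 SA[7]=4  'cagbaefecdagecegdggabed'
  #8 SA[8]=12  'cdagecegdggabed'
  #9 SA[9]=1  'ceacagbaefecdagecegdggabed'
  #10 SA[10]=17  'cegdggabed'
  #11 SA[11]=26  'd'
  #12 SA[12]=13  'dagecegdggabed'
  #13 SA[13]=0  'dceacagbaefecdagecegdggabed'
  #14 SA[14]=20  'dggabed'
  #15 SA[15]=2  'eacagbaefecdagecegdggabed'
  #16 SA[16]=11  'ecdagecegdggabed'
  #17 SA[17]=16  'ecegdggabed'
  #18 SA[18]=25  'ed'
  #19 SA[19]=9  'efecdagecegdggabed'
  #20 SA[20]=18  'egdggabed'
  #21 SA[21]=10  'fecdagecegdggabed'
  #22 SA[22]=22  'gabed'
  #23 SA[23]=6  'gbaefecdagecegdggabed'
  #24 SA[24]=19  'gdggabed'
  #25 SA[25]=15  'gecegdggabed'
  #26 SA[26]=21  'ggabed'

SA = [23, 3, 8, 5, 14, 7, 24, 4, 12, 1, 17, 26, 13, 0, 20, 2, 11, 16, 25, 9, 18, 10, 22, 6, 19, 15, 21]
rank  pair      lcp
   1  s[23:],s[3:]  1  'a'
   2  s[3:],s[8:]  1  'a'
   3  s[8:],s[5:]  1  'a'
   4  s[5:],s[14:]  2  'ag'
   5  s[14:],s[7:]  0  ''
   6  s[7:],s[24:]  1  'b'
   7  s[24:],s[4:]  0  ''
   8  s[4:],s[12:]  1  'c'
   9  s[12:],s[1:]  1  'c'
  10  s[1:],s[17:]  2  'ce'
  11  s[17:],s[26:]  0  ''
  12  s[26:],s[13:]  1  'd'
  13  s[13:],s[0:]  1  'd'
  14  s[0:],s[20:]  1  'd'
  15  s[20:],s[2:]  0  ''
  16  s[2:],s[11:]  1  'e'
  17  s[11:],s[16:]  2  'ec'
  18  s[16:],s[25:]  1  'e'
  19  s[25:],s[9:]  1  'e'
  20  s[9:],s[18:]  1  'e'
  21  s[18:],s[10:]  0  ''
  22  s[10:],s[22:]  0  ''
  23  s[22:],s[6:]  1  'g'
  24  s[6:],s[19:]  1  'g'
  25  s[19:],s[15:]  1  'g'
  26  s[15:],s[21:]  1  'g'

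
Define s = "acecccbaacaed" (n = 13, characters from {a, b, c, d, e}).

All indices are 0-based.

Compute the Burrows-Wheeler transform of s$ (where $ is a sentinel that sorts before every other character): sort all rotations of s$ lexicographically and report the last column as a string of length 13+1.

rank  rotation        last
    0  $acecccbaacaed  d
    1  aacaed$acecccb  b
    2  acaed$acecccba  a
    3  acecccbaacaed$  $
    4  aed$acecccbaac  c
    5  baacaed$aceccc  c
    6  caed$acecccbaa  a
    7  cbaacaed$acecc  c
    8  ccbaacaed$acec  c
    9  cccbaacaed$ace  e
   10  cecccbaacaed$a  a
   11  d$acecccbaacae  e
   12  ecccbaacaed$ac  c
   13  ed$acecccbaaca  a

dba$ccacceaeca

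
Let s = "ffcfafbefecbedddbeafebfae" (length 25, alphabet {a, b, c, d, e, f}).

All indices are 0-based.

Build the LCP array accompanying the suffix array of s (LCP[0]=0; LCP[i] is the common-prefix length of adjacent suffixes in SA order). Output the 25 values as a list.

[0, 1, 2, 0, 2, 2, 1, 0, 1, 0, 1, 2, 0, 1, 1, 1, 1, 1, 0, 2, 1, 1, 1, 2, 1]

rank | idx | suffix
   0 |  23 | ae
   1 |   4 | afbefecbedddbeafebfae
   2 |  18 | afebfae
   3 |  16 | beafebfae
   4 |  11 | bedddbeafebfae
   5 |   6 | befecbedddbeafebfae
   6 |  21 | bfae
   7 |  10 | cbedddbeafebfae
   8 |   2 | cfafbefecbedddbeafebfae
   9 |  15 | dbeafebfae
  10 |  14 | ddbeafebfae
  11 |  13 | dddbeafebfae
  12 |  24 | e
  13 |  17 | eafebfae
  14 |  20 | ebfae
  15 |   9 | ecbedddbeafebfae
  16 |  12 | edddbeafebfae
  17 |   7 | efecbedddbeafebfae
  18 |  22 | fae
  19 |   3 | fafbefecbedddbeafebfae
  20 |   5 | fbefecbedddbeafebfae
  21 |   1 | fcfafbefecbedddbeafebfae
  22 |  19 | febfae
  23 |   8 | fecbedddbeafebfae
  24 |   0 | ffcfafbefecbedddbeafebfae

SA = [23, 4, 18, 16, 11, 6, 21, 10, 2, 15, 14, 13, 24, 17, 20, 9, 12, 7, 22, 3, 5, 1, 19, 8, 0]
rank  pair      lcp
   1  s[23:],s[4:]  1  'a'
   2  s[4:],s[18:]  2  'af'
   3  s[18:],s[16:]  0  ''
   4  s[16:],s[11:]  2  'be'
   5  s[11:],s[6:]  2  'be'
   6  s[6:],s[21:]  1  'b'
   7  s[21:],s[10:]  0  ''
   8  s[10:],s[2:]  1  'c'
   9  s[2:],s[15:]  0  ''
  10  s[15:],s[14:]  1  'd'
  11  s[14:],s[13:]  2  'dd'
  12  s[13:],s[24:]  0  ''
  13  s[24:],s[17:]  1  'e'
  14  s[17:],s[20:]  1  'e'
  15  s[20:],s[9:]  1  'e'
  16  s[9:],s[12:]  1  'e'
  17  s[12:],s[7:]  1  'e'
  18  s[7:],s[22:]  0  ''
  19  s[22:],s[3:]  2  'fa'
  20  s[3:],s[5:]  1  'f'
  21  s[5:],s[1:]  1  'f'
  22  s[1:],s[19:]  1  'f'
  23  s[19:],s[8:]  2  'fe'
  24  s[8:],s[0:]  1  'f'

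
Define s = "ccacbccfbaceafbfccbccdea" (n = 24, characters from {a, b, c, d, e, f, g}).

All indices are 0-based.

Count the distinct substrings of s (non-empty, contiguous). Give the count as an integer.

sorted suffixes:
  #0 SA[0]=23  'a'
  #1 SA[1]=2  'acbccfbaceafbfccbccdea'
  #2 SA[2]=9  'aceafbfccbccdea'
  #3 SA[3]=12  'afbfccbccdea'
  #4 SA[4]=8  'baceafbfccbccdea'
  #5 SA[5]=18  'bccdea'
  #6 SA[6]=4  'bccfbaceafbfccbccdea'
  #7 SA[7]=14  'bfccbccdea'
  #8 SA[8]=1  'cacbccfbaceafbfccbccdea'
  #9 SA[9]=17  'cbccdea'
  #10 SA[10]=3  'cbccfbaceafbfccbccdea'
  #11 SA[11]=0  'ccacbccfbaceafbfccbccdea'
  #12 SA[12]=16  'ccbccdea'
  #13 SA[13]=19  'ccdea'
  #14 SA[14]=5  'ccfbaceafbfccbccdea'
  #15 SA[15]=20  'cdea'
  #16 SA[16]=10  'ceafbfccbccdea'
  #17 SA[17]=6  'cfbaceafbfccbccdea'
  #18 SA[18]=21  'dea'
  #19 SA[19]=22  'ea'
  #20 SA[20]=11  'eafbfccbccdea'
  #21 SA[21]=7  'fbaceafbfccbccdea'
  #22 SA[22]=13  'fbfccbccdea'
  #23 SA[23]=15  'fccbccdea'

SA = [23, 2, 9, 12, 8, 18, 4, 14, 1, 17, 3, 0, 16, 19, 5, 20, 10, 6, 21, 22, 11, 7, 13, 15]
rank  pair      lcp
   1  s[23:],s[2:]  1  'a'
   2  s[2:],s[9:]  2  'ac'
   3  s[9:],s[12:]  1  'a'
   4  s[12:],s[8:]  0  ''
   5  s[8:],s[18:]  1  'b'
   6  s[18:],s[4:]  3  'bcc'
   7  s[4:],s[14:]  1  'b'
   8  s[14:],s[1:]  0  ''
   9  s[1:],s[17:]  1  'c'
  10  s[17:],s[3:]  4  'cbcc'
  11  s[3:],s[0:]  1  'c'
  12  s[0:],s[16:]  2  'cc'
  13  s[16:],s[19:]  2  'cc'
  14  s[19:],s[5:]  2  'cc'
  15  s[5:],s[20:]  1  'c'
  16  s[20:],s[10:]  1  'c'
  17  s[10:],s[6:]  1  'c'
  18  s[6:],s[21:]  0  ''
  19  s[21:],s[22:]  0  ''
  20  s[22:],s[11:]  2  'ea'
  21  s[11:],s[7:]  0  ''
  22  s[7:],s[13:]  2  'fb'
  23  s[13:],s[15:]  1  'f'

n(n+1)/2 = 24·25/2 = 300
Σ LCP = 0 + 1 + 2 + 1 + 0 + 1 + 3 + 1 + 0 + 1 + 4 + 1 + 2 + 2 + 2 + 1 + 1 + 1 + 0 + 0 + 2 + 0 + 2 + 1 = 29
distinct = 300 − 29 = 271

271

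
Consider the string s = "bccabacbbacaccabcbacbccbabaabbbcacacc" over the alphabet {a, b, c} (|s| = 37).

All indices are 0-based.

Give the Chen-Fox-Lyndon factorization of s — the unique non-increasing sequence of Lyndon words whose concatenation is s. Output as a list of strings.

emit factor 1: 'bcc' (i=0, period=3)
emit factor 2: 'abacbbacaccabcbacbccb' (i=3, period=21)
emit factor 3: 'ab' (i=24, period=2)
emit factor 4: 'aabbbcacacc' (i=26, period=11)

["bcc", "abacbbacaccabcbacbccb", "ab", "aabbbcacacc"]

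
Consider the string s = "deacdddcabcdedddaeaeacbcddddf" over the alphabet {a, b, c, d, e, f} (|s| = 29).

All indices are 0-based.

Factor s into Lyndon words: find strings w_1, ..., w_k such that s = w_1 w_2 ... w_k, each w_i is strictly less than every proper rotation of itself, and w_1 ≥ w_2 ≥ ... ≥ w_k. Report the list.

emit factor 1: 'de' (i=0, period=2)
emit factor 2: 'acdddc' (i=2, period=6)
emit factor 3: 'abcdedddaeaeacbcddddf' (i=8, period=21)

["de", "acdddc", "abcdedddaeaeacbcddddf"]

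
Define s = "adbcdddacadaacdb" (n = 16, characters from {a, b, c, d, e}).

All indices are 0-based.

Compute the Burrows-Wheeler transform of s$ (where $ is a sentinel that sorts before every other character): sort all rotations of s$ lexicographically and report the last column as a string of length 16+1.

rank  rotation           last
    0  $adbcdddacadaacdb  b
    1  aacdb$adbcdddacad  d
    2  acadaacdb$adbcddd  d
    3  acdb$adbcdddacada  a
    4  adaacdb$adbcdddac  c
    5  adbcdddacadaacdb$  $
    6  b$adbcdddacadaacd  d
    7  bcdddacadaacdb$ad  d
    8  cadaacdb$adbcddda  a
    9  cdb$adbcdddacadaa  a
   10  cdddacadaacdb$adb  b
   11  daacdb$adbcdddaca  a
   12  dacadaacdb$adbcdd  d
   13  db$adbcdddacadaac  c
   14  dbcdddacadaacdb$a  a
   15  ddacadaacdb$adbcd  d
   16  dddacadaacdb$adbc  c

bddac$ddaabadcadc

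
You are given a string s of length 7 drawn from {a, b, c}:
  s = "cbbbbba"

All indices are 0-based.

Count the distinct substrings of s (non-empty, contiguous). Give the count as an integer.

18

rank | idx | suffix
   0 |   6 | a
   1 |   5 | ba
   2 |   4 | bba
   3 |   3 | bbba
   4 |   2 | bbbba
   5 |   1 | bbbbba
   6 |   0 | cbbbbba

SA = [6, 5, 4, 3, 2, 1, 0]
[i] adj suffixes → lcp
  [1] 6/5 → 0 ('')
  [2] 5/4 → 1 ('b')
  [3] 4/3 → 2 ('bb')
  [4] 3/2 → 3 ('bbb')
  [5] 2/1 → 4 ('bbbb')
  [6] 1/0 → 0 ('')

n(n+1)/2 = 7·8/2 = 28
Σ LCP = 0 + 0 + 1 + 2 + 3 + 4 + 0 = 10
distinct = 28 − 10 = 18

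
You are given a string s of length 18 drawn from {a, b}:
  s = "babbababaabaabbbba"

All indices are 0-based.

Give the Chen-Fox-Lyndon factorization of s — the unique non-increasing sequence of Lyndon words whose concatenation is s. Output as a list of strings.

emit factor 1: 'b' (i=0, period=1)
emit factor 2: 'abb' (i=1, period=3)
emit factor 3: 'ab' (i=4, period=2)
emit factor 4: 'ab' (i=6, period=2)
emit factor 5: 'aabaabbbb' (i=8, period=9)
emit factor 6: 'a' (i=17, period=1)

["b", "abb", "ab", "ab", "aabaabbbb", "a"]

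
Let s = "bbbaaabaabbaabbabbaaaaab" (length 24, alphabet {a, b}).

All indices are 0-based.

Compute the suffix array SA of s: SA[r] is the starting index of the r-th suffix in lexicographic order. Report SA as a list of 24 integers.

[18, 19, 20, 3, 21, 4, 7, 11, 22, 5, 15, 8, 12, 23, 17, 2, 6, 10, 14, 16, 1, 9, 13, 0]

sorted suffixes:
  #0 SA[0]=18  'aaaaab'
  #1 SA[1]=19  'aaaab'
  #2 SA[2]=20  'aaab'
  #3 SA[3]=3  'aaabaabbaabbabbaaaaab'
  #4 SA[4]=21  'aab'
  #5 SA[5]=4  'aabaabbaabbabbaaaaab'
  #6 SA[6]=7  'aabbaabbabbaaaaab'
  #7 SA[7]=11  'aabbabbaaaaab'
  #8 SA[8]=22  'ab'
  #9 SA[9]=5  'abaabbaabbabbaaaaab'
  #10 SA[10]=15  'abbaaaaab'
  #11 SA[11]=8  'abbaabbabbaaaaab'
  #12 SA[12]=12  'abbabbaaaaab'
  #13 SA[13]=23  'b'
  #14 SA[14]=17  'baaaaab'
  #15 SA[15]=2  'baaabaabbaabbabbaaaaab'
  #16 SA[16]=6  'baabbaabbabbaaaaab'
  #17 SA[17]=10  'baabbabbaaaaab'
  #18 SA[18]=14  'babbaaaaab'
  #19 SA[19]=16  'bbaaaaab'
  #20 SA[20]=1  'bbaaabaabbaabbabbaaaaab'
  #21 SA[21]=9  'bbaabbabbaaaaab'
  #22 SA[22]=13  'bbabbaaaaab'
  #23 SA[23]=0  'bbbaaabaabbaabbabbaaaaab'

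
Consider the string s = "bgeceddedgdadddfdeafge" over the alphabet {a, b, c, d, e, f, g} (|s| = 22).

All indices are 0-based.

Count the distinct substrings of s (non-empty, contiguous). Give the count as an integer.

233

sorted suffixes:
  #0 SA[0]=11  'adddfdeafge'
  #1 SA[1]=18  'afge'
  #2 SA[2]=0  'bgeceddedgdadddfdeafge'
  #3 SA[3]=3  'ceddedgdadddfdeafge'
  #4 SA[4]=10  'dadddfdeafge'
  #5 SA[5]=12  'dddfdeafge'
  #6 SA[6]=5  'ddedgdadddfdeafge'
  #7 SA[7]=13  'ddfdeafge'
  #8 SA[8]=16  'deafge'
  #9 SA[9]=6  'dedgdadddfdeafge'
  #10 SA[10]=14  'dfdeafge'
  #11 SA[11]=8  'dgdadddfdeafge'
  #12 SA[12]=21  'e'
  #13 SA[13]=17  'eafge'
  #14 SA[14]=2  'eceddedgdadddfdeafge'
  #15 SA[15]=4  'eddedgdadddfdeafge'
  #16 SA[16]=7  'edgdadddfdeafge'
  #17 SA[17]=15  'fdeafge'
  #18 SA[18]=19  'fge'
  #19 SA[19]=9  'gdadddfdeafge'
  #20 SA[20]=20  'ge'
  #21 SA[21]=1  'geceddedgdadddfdeafge'

SA = [11, 18, 0, 3, 10, 12, 5, 13, 16, 6, 14, 8, 21, 17, 2, 4, 7, 15, 19, 9, 20, 1]
i: (SA[i-1],SA[i]) lcp shared
  1: (11,18) 1 'a'
  2: (18,0) 0 ''
  3: (0,3) 0 ''
  4: (3,10) 0 ''
  5: (10,12) 1 'd'
  6: (12,5) 2 'dd'
  7: (5,13) 2 'dd'
  8: (13,16) 1 'd'
  9: (16,6) 2 'de'
  10: (6,14) 1 'd'
  11: (14,8) 1 'd'
  12: (8,21) 0 ''
  13: (21,17) 1 'e'
  14: (17,2) 1 'e'
  15: (2,4) 1 'e'
  16: (4,7) 2 'ed'
  17: (7,15) 0 ''
  18: (15,19) 1 'f'
  19: (19,9) 0 ''
  20: (9,20) 1 'g'
  21: (20,1) 2 'ge'

n(n+1)/2 = 22·23/2 = 253
Σ LCP = 0 + 1 + 0 + 0 + 0 + 1 + 2 + 2 + 1 + 2 + 1 + 1 + 0 + 1 + 1 + 1 + 2 + 0 + 1 + 0 + 1 + 2 = 20
distinct = 253 − 20 = 233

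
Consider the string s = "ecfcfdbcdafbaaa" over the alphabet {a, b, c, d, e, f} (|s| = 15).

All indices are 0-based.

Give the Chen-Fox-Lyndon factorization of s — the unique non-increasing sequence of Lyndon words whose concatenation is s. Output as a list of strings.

["e", "cfcfd", "bcd", "afb", "a", "a", "a"]

emit factor 1: 'e' (i=0, period=1)
emit factor 2: 'cfcfd' (i=1, period=5)
emit factor 3: 'bcd' (i=6, period=3)
emit factor 4: 'afb' (i=9, period=3)
emit factor 5: 'a' (i=12, period=1)
emit factor 6: 'a' (i=13, period=1)
emit factor 7: 'a' (i=14, period=1)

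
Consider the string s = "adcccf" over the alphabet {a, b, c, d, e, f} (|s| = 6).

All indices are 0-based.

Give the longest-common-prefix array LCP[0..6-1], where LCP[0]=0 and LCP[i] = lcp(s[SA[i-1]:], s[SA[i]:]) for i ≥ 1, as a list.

[0, 0, 2, 1, 0, 0]

rank→(start, suffix):
  0 → (0, 'adcccf')
  1 → (2, 'cccf')
  2 → (3, 'ccf')
  3 → (4, 'cf')
  4 → (1, 'dcccf')
  5 → (5, 'f')

SA = [0, 2, 3, 4, 1, 5]
i: (SA[i-1],SA[i]) lcp shared
  1: (0,2) 0 ''
  2: (2,3) 2 'cc'
  3: (3,4) 1 'c'
  4: (4,1) 0 ''
  5: (1,5) 0 ''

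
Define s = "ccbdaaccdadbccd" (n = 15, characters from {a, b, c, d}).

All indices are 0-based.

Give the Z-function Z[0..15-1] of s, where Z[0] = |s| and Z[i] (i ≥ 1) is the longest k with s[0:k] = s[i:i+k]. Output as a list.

Z[0]=15
i=1: fresh scan; Z[1]=1 scan→box=[1,2)
i=2: fresh scan; Z[2]=0
i=3: fresh scan; Z[3]=0
i=4: fresh scan; Z[4]=0
i=5: fresh scan; Z[5]=0
i=6: fresh scan; Z[6]=2 scan→box=[6,8)
i=7: min(r-i=1, Z[1]=1)=1; Z[7]=1
i=8: fresh scan; Z[8]=0
i=9: fresh scan; Z[9]=0
i=10: fresh scan; Z[10]=0
i=11: fresh scan; Z[11]=0
i=12: fresh scan; Z[12]=2 scan→box=[12,14)
i=13: min(r-i=1, Z[1]=1)=1; Z[13]=1
i=14: fresh scan; Z[14]=0

[15, 1, 0, 0, 0, 0, 2, 1, 0, 0, 0, 0, 2, 1, 0]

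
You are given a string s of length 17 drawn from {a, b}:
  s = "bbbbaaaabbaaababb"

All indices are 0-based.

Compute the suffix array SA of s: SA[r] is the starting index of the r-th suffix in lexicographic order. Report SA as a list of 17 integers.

[4, 10, 5, 11, 6, 12, 14, 7, 16, 3, 9, 13, 15, 2, 8, 1, 0]

rank | idx | suffix
   0 |   4 | aaaabbaaababb
   1 |  10 | aaababb
   2 |   5 | aaabbaaababb
   3 |  11 | aababb
   4 |   6 | aabbaaababb
   5 |  12 | ababb
   6 |  14 | abb
   7 |   7 | abbaaababb
   8 |  16 | b
   9 |   3 | baaaabbaaababb
  10 |   9 | baaababb
  11 |  13 | babb
  12 |  15 | bb
  13 |   2 | bbaaaabbaaababb
  14 |   8 | bbaaababb
  15 |   1 | bbbaaaabbaaababb
  16 |   0 | bbbbaaaabbaaababb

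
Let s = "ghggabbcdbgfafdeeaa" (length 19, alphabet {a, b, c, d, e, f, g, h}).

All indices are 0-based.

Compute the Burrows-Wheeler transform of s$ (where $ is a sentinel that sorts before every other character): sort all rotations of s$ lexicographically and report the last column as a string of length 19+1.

rank  rotation              last
    0  $ghggabbcdbgfafdeeaa  a
    1  a$ghggabbcdbgfafdeea  a
    2  aa$ghggabbcdbgfafdee  e
    3  abbcdbgfafdeeaa$ghgg  g
    4  afdeeaa$ghggabbcdbgf  f
    5  bbcdbgfafdeeaa$ghgga  a
    6  bcdbgfafdeeaa$ghggab  b
    7  bgfafdeeaa$ghggabbcd  d
    8  cdbgfafdeeaa$ghggabb  b
    9  dbgfafdeeaa$ghggabbc  c
   10  deeaa$ghggabbcdbgfaf  f
   11  eaa$ghggabbcdbgfafde  e
   12  eeaa$ghggabbcdbgfafd  d
   13  fafdeeaa$ghggabbcdbg  g
   14  fdeeaa$ghggabbcdbgfa  a
   15  gabbcdbgfafdeeaa$ghg  g
   16  gfafdeeaa$ghggabbcdb  b
   17  ggabbcdbgfafdeeaa$gh  h
   18  ghggabbcdbgfafdeeaa$  $
   19  hggabbcdbgfafdeeaa$g  g

aaegfabdbcfedgagbh$g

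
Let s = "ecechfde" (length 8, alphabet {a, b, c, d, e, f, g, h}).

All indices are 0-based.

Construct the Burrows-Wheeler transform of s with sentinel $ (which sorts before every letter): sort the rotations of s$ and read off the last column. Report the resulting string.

rank  rotation   last
    0  $ecechfde  e
    1  cechfde$e  e
    2  chfde$ece  e
    3  de$ecechf  f
    4  e$ecechfd  d
    5  ecechfde$  $
    6  echfde$ec  c
    7  fde$ecech  h
    8  hfde$ecec  c

eeefd$chc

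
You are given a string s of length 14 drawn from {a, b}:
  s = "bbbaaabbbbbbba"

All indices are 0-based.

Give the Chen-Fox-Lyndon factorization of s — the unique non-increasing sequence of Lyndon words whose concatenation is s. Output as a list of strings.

["b", "b", "b", "aaabbbbbbb", "a"]

emit factor 1: 'b' (i=0, period=1)
emit factor 2: 'b' (i=1, period=1)
emit factor 3: 'b' (i=2, period=1)
emit factor 4: 'aaabbbbbbb' (i=3, period=10)
emit factor 5: 'a' (i=13, period=1)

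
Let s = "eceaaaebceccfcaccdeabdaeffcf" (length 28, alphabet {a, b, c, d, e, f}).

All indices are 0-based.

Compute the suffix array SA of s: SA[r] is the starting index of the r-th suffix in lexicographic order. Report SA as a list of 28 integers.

[3, 4, 19, 14, 5, 22, 7, 20, 13, 15, 10, 16, 1, 8, 26, 11, 21, 17, 2, 18, 6, 9, 0, 23, 27, 12, 25, 24]

rank | idx | suffix
   0 |   3 | aaaebceccfcaccdeabdaeffcf
   1 |   4 | aaebceccfcaccdeabdaeffcf
   2 |  19 | abdaeffcf
   3 |  14 | accdeabdaeffcf
   4 |   5 | aebceccfcaccdeabdaeffcf
   5 |  22 | aeffcf
   6 |   7 | bceccfcaccdeabdaeffcf
   7 |  20 | bdaeffcf
   8 |  13 | caccdeabdaeffcf
   9 |  15 | ccdeabdaeffcf
  10 |  10 | ccfcaccdeabdaeffcf
  11 |  16 | cdeabdaeffcf
  12 |   1 | ceaaaebceccfcaccdeabdaeffcf
  13 |   8 | ceccfcaccdeabdaeffcf
  14 |  26 | cf
  15 |  11 | cfcaccdeabdaeffcf
  16 |  21 | daeffcf
  17 |  17 | deabdaeffcf
  18 |   2 | eaaaebceccfcaccdeabdaeffcf
  19 |  18 | eabdaeffcf
  20 |   6 | ebceccfcaccdeabdaeffcf
  21 |   9 | eccfcaccdeabdaeffcf
  22 |   0 | eceaaaebceccfcaccdeabdaeffcf
  23 |  23 | effcf
  24 |  27 | f
  25 |  12 | fcaccdeabdaeffcf
  26 |  25 | fcf
  27 |  24 | ffcf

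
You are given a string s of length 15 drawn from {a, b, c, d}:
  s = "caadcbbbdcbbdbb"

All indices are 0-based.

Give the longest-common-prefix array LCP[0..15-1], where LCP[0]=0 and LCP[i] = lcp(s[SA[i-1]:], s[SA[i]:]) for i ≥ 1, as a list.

sorted suffixes:
  #0 SA[0]=1  'aadcbbbdcbbdbb'
  #1 SA[1]=2  'adcbbbdcbbdbb'
  #2 SA[2]=14  'b'
  #3 SA[3]=13  'bb'
  #4 SA[4]=5  'bbbdcbbdbb'
  #5 SA[5]=10  'bbdbb'
  #6 SA[6]=6  'bbdcbbdbb'
  #7 SA[7]=11  'bdbb'
  #8 SA[8]=7  'bdcbbdbb'
  #9 SA[9]=0  'caadcbbbdcbbdbb'
  #10 SA[10]=4  'cbbbdcbbdbb'
  #11 SA[11]=9  'cbbdbb'
  #12 SA[12]=12  'dbb'
  #13 SA[13]=3  'dcbbbdcbbdbb'
  #14 SA[14]=8  'dcbbdbb'

SA = [1, 2, 14, 13, 5, 10, 6, 11, 7, 0, 4, 9, 12, 3, 8]
i: (SA[i-1],SA[i]) lcp shared
  1: (1,2) 1 'a'
  2: (2,14) 0 ''
  3: (14,13) 1 'b'
  4: (13,5) 2 'bb'
  5: (5,10) 2 'bb'
  6: (10,6) 3 'bbd'
  7: (6,11) 1 'b'
  8: (11,7) 2 'bd'
  9: (7,0) 0 ''
  10: (0,4) 1 'c'
  11: (4,9) 3 'cbb'
  12: (9,12) 0 ''
  13: (12,3) 1 'd'
  14: (3,8) 4 'dcbb'

[0, 1, 0, 1, 2, 2, 3, 1, 2, 0, 1, 3, 0, 1, 4]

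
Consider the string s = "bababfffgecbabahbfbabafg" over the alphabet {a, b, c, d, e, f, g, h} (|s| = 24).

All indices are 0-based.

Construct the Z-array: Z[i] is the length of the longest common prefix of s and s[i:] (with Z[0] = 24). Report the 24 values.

Z[0]=24
i=1: fresh scan; Z[1]=0
i=2: fresh scan; Z[2]=3 extend→box=[2,5)
i=3: min(r-i=2, Z[1]=0)=0; Z[3]=0
i=4: min(r-i=1, Z[2]=3)=1; Z[4]=1
i=5: fresh scan; Z[5]=0
i=6: fresh scan; Z[6]=0
i=7: fresh scan; Z[7]=0
i=8: fresh scan; Z[8]=0
i=9: fresh scan; Z[9]=0
i=10: fresh scan; Z[10]=0
i=11: fresh scan; Z[11]=4 extend→box=[11,15)
i=12: min(r-i=3, Z[1]=0)=0; Z[12]=0
i=13: min(r-i=2, Z[2]=3)=2; Z[13]=2
i=14: min(r-i=1, Z[3]=0)=0; Z[14]=0
i=15: fresh scan; Z[15]=0
i=16: fresh scan; Z[16]=1 extend→box=[16,17)
i=17: fresh scan; Z[17]=0
i=18: fresh scan; Z[18]=4 extend→box=[18,22)
i=19: min(r-i=3, Z[1]=0)=0; Z[19]=0
i=20: min(r-i=2, Z[2]=3)=2; Z[20]=2
i=21: min(r-i=1, Z[3]=0)=0; Z[21]=0
i=22: fresh scan; Z[22]=0
i=23: fresh scan; Z[23]=0

[24, 0, 3, 0, 1, 0, 0, 0, 0, 0, 0, 4, 0, 2, 0, 0, 1, 0, 4, 0, 2, 0, 0, 0]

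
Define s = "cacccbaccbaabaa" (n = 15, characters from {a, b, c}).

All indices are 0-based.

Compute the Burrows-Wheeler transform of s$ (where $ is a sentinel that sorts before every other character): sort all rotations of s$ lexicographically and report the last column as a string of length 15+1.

aabbabcacc$ccaca

rank  rotation          last
    0  $cacccbaccbaabaa  a
    1  a$cacccbaccbaaba  a
    2  aa$cacccbaccbaab  b
    3  aabaa$cacccbaccb  b
    4  abaa$cacccbaccba  a
    5  accbaabaa$cacccb  b
    6  acccbaccbaabaa$c  c
    7  baa$cacccbaccbaa  a
    8  baabaa$cacccbacc  c
    9  baccbaabaa$caccc  c
   10  cacccbaccbaabaa$  $
   11  cbaabaa$cacccbac  c
   12  cbaccbaabaa$cacc  c
   13  ccbaabaa$cacccba  a
   14  ccbaccbaabaa$cac  c
   15  cccbaccbaabaa$ca  a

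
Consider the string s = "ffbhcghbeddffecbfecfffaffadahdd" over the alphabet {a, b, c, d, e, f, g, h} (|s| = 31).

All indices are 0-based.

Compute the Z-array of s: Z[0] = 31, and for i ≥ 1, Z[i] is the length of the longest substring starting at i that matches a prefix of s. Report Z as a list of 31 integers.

[31, 1, 0, 0, 0, 0, 0, 0, 0, 0, 0, 2, 1, 0, 0, 0, 1, 0, 0, 2, 2, 1, 0, 2, 1, 0, 0, 0, 0, 0, 0]

Z[0]=31
i=1: outside box; Z[1]=1 extend→box=[1,2)
i=2: outside box; Z[2]=0
i=3: outside box; Z[3]=0
i=4: outside box; Z[4]=0
i=5: outside box; Z[5]=0
i=6: outside box; Z[6]=0
i=7: outside box; Z[7]=0
i=8: outside box; Z[8]=0
i=9: outside box; Z[9]=0
i=10: outside box; Z[10]=0
i=11: outside box; Z[11]=2 extend→box=[11,13)
i=12: min(r-i=1, Z[1]=1)=1; Z[12]=1
i=13: outside box; Z[13]=0
i=14: outside box; Z[14]=0
i=15: outside box; Z[15]=0
i=16: outside box; Z[16]=1 extend→box=[16,17)
i=17: outside box; Z[17]=0
i=18: outside box; Z[18]=0
i=19: outside box; Z[19]=2 extend→box=[19,21)
i=20: min(r-i=1, Z[1]=1)=1; Z[20]=2 extend→box=[20,22)
i=21: min(r-i=1, Z[1]=1)=1; Z[21]=1
i=22: outside box; Z[22]=0
i=23: outside box; Z[23]=2 extend→box=[23,25)
i=24: min(r-i=1, Z[1]=1)=1; Z[24]=1
i=25: outside box; Z[25]=0
i=26: outside box; Z[26]=0
i=27: outside box; Z[27]=0
i=28: outside box; Z[28]=0
i=29: outside box; Z[29]=0
i=30: outside box; Z[30]=0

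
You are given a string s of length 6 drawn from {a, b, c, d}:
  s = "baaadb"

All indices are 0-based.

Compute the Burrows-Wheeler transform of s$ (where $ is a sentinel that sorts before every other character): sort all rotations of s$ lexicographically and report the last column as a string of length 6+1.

rank  rotation last
    0  $baaadb  b
    1  aaadb$b  b
    2  aadb$ba  a
    3  adb$baa  a
    4  b$baaad  d
    5  baaadb$  $
    6  db$baaa  a

bbaad$a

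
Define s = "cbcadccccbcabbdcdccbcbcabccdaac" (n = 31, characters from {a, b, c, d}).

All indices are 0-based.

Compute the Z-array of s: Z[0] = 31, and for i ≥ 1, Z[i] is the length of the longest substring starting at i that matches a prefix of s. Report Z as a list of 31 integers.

Z[0]=31
i=1: fresh scan; Z[1]=0
i=2: fresh scan; Z[2]=1 extend→box=[2,3)
i=3: fresh scan; Z[3]=0
i=4: fresh scan; Z[4]=0
i=5: fresh scan; Z[5]=1 extend→box=[5,6)
i=6: fresh scan; Z[6]=1 extend→box=[6,7)
i=7: fresh scan; Z[7]=1 extend→box=[7,8)
i=8: fresh scan; Z[8]=4 extend→box=[8,12)
i=9: min(r-i=3, Z[1]=0)=0; Z[9]=0
i=10: min(r-i=2, Z[2]=1)=1; Z[10]=1
i=11: min(r-i=1, Z[3]=0)=0; Z[11]=0
i=12: fresh scan; Z[12]=0
i=13: fresh scan; Z[13]=0
i=14: fresh scan; Z[14]=0
i=15: fresh scan; Z[15]=1 extend→box=[15,16)
i=16: fresh scan; Z[16]=0
i=17: fresh scan; Z[17]=1 extend→box=[17,18)
i=18: fresh scan; Z[18]=3 extend→box=[18,21)
i=19: min(r-i=2, Z[1]=0)=0; Z[19]=0
i=20: min(r-i=1, Z[2]=1)=1; Z[20]=4 extend→box=[20,24)
i=21: min(r-i=3, Z[1]=0)=0; Z[21]=0
i=22: min(r-i=2, Z[2]=1)=1; Z[22]=1
i=23: min(r-i=1, Z[3]=0)=0; Z[23]=0
i=24: fresh scan; Z[24]=0
i=25: fresh scan; Z[25]=1 extend→box=[25,26)
i=26: fresh scan; Z[26]=1 extend→box=[26,27)
i=27: fresh scan; Z[27]=0
i=28: fresh scan; Z[28]=0
i=29: fresh scan; Z[29]=0
i=30: fresh scan; Z[30]=1 extend→box=[30,31)

[31, 0, 1, 0, 0, 1, 1, 1, 4, 0, 1, 0, 0, 0, 0, 1, 0, 1, 3, 0, 4, 0, 1, 0, 0, 1, 1, 0, 0, 0, 1]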